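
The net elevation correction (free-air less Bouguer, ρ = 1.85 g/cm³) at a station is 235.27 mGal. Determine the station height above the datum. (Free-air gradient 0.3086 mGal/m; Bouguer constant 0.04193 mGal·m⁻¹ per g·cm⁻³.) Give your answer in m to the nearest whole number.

1018

Combined gradient = 0.3086 − 0.04193 × 1.85 = 0.2310295 mGal/m
h = 235.27 / 0.2310295 = 1018.35 m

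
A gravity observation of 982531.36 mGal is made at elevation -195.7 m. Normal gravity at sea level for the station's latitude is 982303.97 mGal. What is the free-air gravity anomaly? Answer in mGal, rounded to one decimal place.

Free-air correction = 0.3086 × -195.7 = -60.39 mGal
Free-air anomaly = 982531.36 − 982303.97 + (-60.39) = 167.00 mGal

167.0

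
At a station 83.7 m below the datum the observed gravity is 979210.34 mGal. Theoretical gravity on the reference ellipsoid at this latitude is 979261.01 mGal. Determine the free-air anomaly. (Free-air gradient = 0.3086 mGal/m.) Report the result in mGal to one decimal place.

Free-air correction = 0.3086 × -83.7 = -25.83 mGal
Free-air anomaly = 979210.34 − 979261.01 + (-25.83) = -76.50 mGal

-76.5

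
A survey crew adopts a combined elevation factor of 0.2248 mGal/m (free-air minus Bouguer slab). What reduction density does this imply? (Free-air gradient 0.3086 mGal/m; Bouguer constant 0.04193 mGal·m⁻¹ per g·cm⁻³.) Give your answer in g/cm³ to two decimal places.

2.00

0.2248 = 0.3086 − 0.04193 × ρ
ρ = (0.3086 − 0.2248) / 0.04193 = 2.00 g/cm³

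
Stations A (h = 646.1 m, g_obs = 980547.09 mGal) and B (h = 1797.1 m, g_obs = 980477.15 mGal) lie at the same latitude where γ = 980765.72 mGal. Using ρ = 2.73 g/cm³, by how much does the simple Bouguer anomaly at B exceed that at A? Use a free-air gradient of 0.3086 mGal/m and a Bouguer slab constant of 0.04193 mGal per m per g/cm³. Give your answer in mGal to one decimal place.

153.5

Δg_SB(A) = 980547.09 − 980765.72 + 0.3086×646.1 − 0.04193×2.73×646.1 = -93.20 mGal
Δg_SB(B) = 980477.15 − 980765.72 + 0.3086×1797.1 − 0.04193×2.73×1797.1 = 60.30 mGal
Difference = 60.30 − (-93.20) = 153.50 mGal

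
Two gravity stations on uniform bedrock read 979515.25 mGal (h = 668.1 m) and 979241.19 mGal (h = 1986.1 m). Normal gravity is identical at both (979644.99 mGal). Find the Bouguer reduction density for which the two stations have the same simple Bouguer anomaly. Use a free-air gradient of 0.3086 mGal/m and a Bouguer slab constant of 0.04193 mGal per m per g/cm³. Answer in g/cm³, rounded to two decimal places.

2.40

Δg_obs = 979241.19 − 979515.25 = -274.06 mGal over Δh = 1986.1 − 668.1 = 1318.0 m
Equal Bouguer anomalies ⇒ Δg_obs + (0.3086 − 0.04193ρ)·Δh = 0
0.3086 − 0.04193ρ = −Δg_obs/Δh = 0.20794
ρ = (0.3086 − 0.20794) / 0.04193 = 2.40 g/cm³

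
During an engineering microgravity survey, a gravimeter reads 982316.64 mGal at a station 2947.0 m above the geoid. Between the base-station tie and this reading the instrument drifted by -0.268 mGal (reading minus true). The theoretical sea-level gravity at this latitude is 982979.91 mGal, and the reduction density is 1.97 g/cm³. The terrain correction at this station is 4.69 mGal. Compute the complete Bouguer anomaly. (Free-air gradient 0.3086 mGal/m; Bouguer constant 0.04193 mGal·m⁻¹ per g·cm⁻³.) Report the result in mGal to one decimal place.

7.7

Drift-corrected reading = 982316.64 − (-0.268) = 982316.908 mGal
Free-air correction = 0.3086 × 2947.0 = 909.44 mGal
Free-air anomaly = 982316.908 − 982979.91 + (909.44) = 246.438 mGal
Bouguer slab correction = 0.04193 × 1.97 × 2947.0 = 243.43 mGal
Simple Bouguer anomaly = 246.438 − (243.43) = 3.008 mGal
Complete Bouguer anomaly = 3.008 + 4.69 = 7.698 mGal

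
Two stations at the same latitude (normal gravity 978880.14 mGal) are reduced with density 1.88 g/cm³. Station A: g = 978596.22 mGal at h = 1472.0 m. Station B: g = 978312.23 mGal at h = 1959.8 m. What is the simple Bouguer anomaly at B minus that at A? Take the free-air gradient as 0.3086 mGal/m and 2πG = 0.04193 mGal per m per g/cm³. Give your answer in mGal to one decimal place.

-171.9

Δg_SB(A) = 978596.22 − 978880.14 + 0.3086×1472.0 − 0.04193×1.88×1472.0 = 54.30 mGal
Δg_SB(B) = 978312.23 − 978880.14 + 0.3086×1959.8 − 0.04193×1.88×1959.8 = -117.60 mGal
Difference = -117.60 − (54.30) = -171.90 mGal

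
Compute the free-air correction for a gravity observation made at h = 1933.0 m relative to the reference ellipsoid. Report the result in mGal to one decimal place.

Free-air correction = 0.3086 × 1933.0 = 596.5 mGal

596.5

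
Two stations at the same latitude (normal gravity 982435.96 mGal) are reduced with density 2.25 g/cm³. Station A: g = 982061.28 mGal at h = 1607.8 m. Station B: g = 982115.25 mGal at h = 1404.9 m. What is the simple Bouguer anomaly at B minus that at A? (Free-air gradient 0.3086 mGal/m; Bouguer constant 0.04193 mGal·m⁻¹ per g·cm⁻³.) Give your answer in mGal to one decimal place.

10.5

Δg_SB(A) = 982061.28 − 982435.96 + 0.3086×1607.8 − 0.04193×2.25×1607.8 = -30.20 mGal
Δg_SB(B) = 982115.25 − 982435.96 + 0.3086×1404.9 − 0.04193×2.25×1404.9 = -19.70 mGal
Difference = -19.70 − (-30.20) = 10.50 mGal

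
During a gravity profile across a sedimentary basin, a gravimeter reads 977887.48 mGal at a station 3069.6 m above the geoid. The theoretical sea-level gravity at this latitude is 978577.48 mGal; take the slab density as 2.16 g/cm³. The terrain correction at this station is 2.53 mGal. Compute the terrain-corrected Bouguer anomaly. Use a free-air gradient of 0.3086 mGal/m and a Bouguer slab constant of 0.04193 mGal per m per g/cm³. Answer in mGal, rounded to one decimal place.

Free-air correction = 0.3086 × 3069.6 = 947.28 mGal
Free-air anomaly = 977887.48 − 978577.48 + (947.28) = 257.28 mGal
Bouguer slab correction = 0.04193 × 2.16 × 3069.6 = 278.01 mGal
Simple Bouguer anomaly = 257.28 − (278.01) = -20.73 mGal
Complete Bouguer anomaly = -20.73 + 2.53 = -18.20 mGal

-18.2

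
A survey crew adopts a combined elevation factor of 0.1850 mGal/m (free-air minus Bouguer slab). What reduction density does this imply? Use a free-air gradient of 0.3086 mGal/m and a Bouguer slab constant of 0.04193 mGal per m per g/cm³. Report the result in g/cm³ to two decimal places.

0.1850 = 0.3086 − 0.04193 × ρ
ρ = (0.3086 − 0.1850) / 0.04193 = 2.95 g/cm³

2.95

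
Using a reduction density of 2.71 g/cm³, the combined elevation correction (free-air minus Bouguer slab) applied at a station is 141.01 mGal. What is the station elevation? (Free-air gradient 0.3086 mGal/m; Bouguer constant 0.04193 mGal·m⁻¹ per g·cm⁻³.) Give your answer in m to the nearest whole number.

Combined gradient = 0.3086 − 0.04193 × 2.71 = 0.1949697 mGal/m
h = 141.01 / 0.1949697 = 723.24 m

723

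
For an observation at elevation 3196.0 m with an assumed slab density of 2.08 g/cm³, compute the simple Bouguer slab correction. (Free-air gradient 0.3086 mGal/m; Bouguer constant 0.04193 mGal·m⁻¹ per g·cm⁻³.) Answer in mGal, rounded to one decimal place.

278.7

Bouguer slab correction = 0.04193 × 2.08 × 3196.0 = 278.7 mGal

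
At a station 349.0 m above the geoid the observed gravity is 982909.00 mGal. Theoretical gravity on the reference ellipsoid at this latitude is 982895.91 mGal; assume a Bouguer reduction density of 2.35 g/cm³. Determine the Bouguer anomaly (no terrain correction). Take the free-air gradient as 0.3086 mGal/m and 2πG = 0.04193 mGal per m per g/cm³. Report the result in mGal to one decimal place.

Free-air correction = 0.3086 × 349.0 = 107.70 mGal
Free-air anomaly = 982909.00 − 982895.91 + (107.70) = 120.79 mGal
Bouguer slab correction = 0.04193 × 2.35 × 349.0 = 34.39 mGal
Simple Bouguer anomaly = 120.79 − (34.39) = 86.40 mGal

86.4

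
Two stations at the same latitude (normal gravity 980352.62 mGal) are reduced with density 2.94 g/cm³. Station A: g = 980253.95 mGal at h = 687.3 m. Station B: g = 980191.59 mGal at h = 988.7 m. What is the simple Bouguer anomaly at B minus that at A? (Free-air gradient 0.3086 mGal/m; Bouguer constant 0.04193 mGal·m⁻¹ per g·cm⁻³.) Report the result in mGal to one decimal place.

Δg_SB(A) = 980253.95 − 980352.62 + 0.3086×687.3 − 0.04193×2.94×687.3 = 28.70 mGal
Δg_SB(B) = 980191.59 − 980352.62 + 0.3086×988.7 − 0.04193×2.94×988.7 = 22.20 mGal
Difference = 22.20 − (28.70) = -6.50 mGal

-6.5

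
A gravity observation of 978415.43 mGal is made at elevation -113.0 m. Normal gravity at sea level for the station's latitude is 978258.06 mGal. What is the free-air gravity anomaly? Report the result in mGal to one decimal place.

122.5

Free-air correction = 0.3086 × -113.0 = -34.87 mGal
Free-air anomaly = 978415.43 − 978258.06 + (-34.87) = 122.50 mGal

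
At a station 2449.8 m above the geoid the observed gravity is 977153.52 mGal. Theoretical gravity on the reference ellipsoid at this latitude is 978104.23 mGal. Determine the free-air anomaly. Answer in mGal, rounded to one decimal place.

Free-air correction = 0.3086 × 2449.8 = 756.01 mGal
Free-air anomaly = 977153.52 − 978104.23 + (756.01) = -194.70 mGal

-194.7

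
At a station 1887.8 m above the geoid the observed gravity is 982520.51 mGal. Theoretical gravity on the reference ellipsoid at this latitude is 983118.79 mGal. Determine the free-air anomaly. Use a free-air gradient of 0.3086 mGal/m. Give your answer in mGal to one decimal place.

-15.7

Free-air correction = 0.3086 × 1887.8 = 582.58 mGal
Free-air anomaly = 982520.51 − 983118.79 + (582.58) = -15.70 mGal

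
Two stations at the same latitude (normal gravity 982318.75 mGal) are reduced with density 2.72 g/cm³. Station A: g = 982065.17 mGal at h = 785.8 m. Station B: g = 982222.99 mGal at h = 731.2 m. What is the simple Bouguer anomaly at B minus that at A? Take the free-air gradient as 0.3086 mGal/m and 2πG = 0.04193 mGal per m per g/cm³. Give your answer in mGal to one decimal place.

Δg_SB(A) = 982065.17 − 982318.75 + 0.3086×785.8 − 0.04193×2.72×785.8 = -100.70 mGal
Δg_SB(B) = 982222.99 − 982318.75 + 0.3086×731.2 − 0.04193×2.72×731.2 = 46.50 mGal
Difference = 46.50 − (-100.70) = 147.20 mGal

147.2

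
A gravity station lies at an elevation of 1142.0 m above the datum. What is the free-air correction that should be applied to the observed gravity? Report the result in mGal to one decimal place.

352.4

Free-air correction = 0.3086 × 1142.0 = 352.4 mGal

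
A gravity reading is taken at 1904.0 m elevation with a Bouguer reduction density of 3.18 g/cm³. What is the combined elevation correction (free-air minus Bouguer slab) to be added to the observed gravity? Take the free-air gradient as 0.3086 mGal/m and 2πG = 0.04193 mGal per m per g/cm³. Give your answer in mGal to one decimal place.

333.7

Combined gradient = 0.3086 − 0.04193 × 3.18 = 0.1752626 mGal/m
Combined elevation correction = 0.1752626 × 1904.0 = 333.7 mGal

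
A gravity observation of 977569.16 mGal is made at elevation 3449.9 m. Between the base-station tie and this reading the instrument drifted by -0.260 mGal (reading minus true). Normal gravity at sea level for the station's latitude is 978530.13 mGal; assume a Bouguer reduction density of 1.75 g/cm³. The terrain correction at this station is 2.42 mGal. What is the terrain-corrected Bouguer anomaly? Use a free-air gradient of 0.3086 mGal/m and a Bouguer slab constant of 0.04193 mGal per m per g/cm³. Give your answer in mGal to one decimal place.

Drift-corrected reading = 977569.16 − (-0.260) = 977569.420 mGal
Free-air correction = 0.3086 × 3449.9 = 1064.64 mGal
Free-air anomaly = 977569.420 − 978530.13 + (1064.64) = 103.930 mGal
Bouguer slab correction = 0.04193 × 1.75 × 3449.9 = 253.15 mGal
Simple Bouguer anomaly = 103.930 − (253.15) = -149.220 mGal
Complete Bouguer anomaly = -149.220 + 2.42 = -146.800 mGal

-146.8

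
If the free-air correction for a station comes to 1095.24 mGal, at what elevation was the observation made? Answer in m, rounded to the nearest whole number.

h = 1095.24 / 0.3086 = 3549.06 m

3549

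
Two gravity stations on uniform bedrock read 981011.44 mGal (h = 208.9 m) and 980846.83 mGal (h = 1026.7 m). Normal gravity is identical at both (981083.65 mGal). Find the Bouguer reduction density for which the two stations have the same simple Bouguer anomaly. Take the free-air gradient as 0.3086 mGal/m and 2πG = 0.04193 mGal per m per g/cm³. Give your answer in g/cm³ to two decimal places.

2.56

Δg_obs = 980846.83 − 981011.44 = -164.61 mGal over Δh = 1026.7 − 208.9 = 817.8 m
Equal Bouguer anomalies ⇒ Δg_obs + (0.3086 − 0.04193ρ)·Δh = 0
0.3086 − 0.04193ρ = −Δg_obs/Δh = 0.20128
ρ = (0.3086 − 0.20128) / 0.04193 = 2.56 g/cm³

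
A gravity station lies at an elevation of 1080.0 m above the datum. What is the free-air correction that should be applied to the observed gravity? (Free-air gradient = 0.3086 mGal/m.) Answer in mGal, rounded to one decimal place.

333.3

Free-air correction = 0.3086 × 1080.0 = 333.3 mGal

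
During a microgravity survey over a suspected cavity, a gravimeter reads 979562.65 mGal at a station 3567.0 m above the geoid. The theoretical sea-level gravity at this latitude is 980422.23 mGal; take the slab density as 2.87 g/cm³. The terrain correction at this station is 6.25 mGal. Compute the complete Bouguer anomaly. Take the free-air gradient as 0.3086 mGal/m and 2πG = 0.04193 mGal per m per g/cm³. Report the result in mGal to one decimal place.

Free-air correction = 0.3086 × 3567.0 = 1100.78 mGal
Free-air anomaly = 979562.65 − 980422.23 + (1100.78) = 241.20 mGal
Bouguer slab correction = 0.04193 × 2.87 × 3567.0 = 429.25 mGal
Simple Bouguer anomaly = 241.20 − (429.25) = -188.05 mGal
Complete Bouguer anomaly = -188.05 + 6.25 = -181.80 mGal

-181.8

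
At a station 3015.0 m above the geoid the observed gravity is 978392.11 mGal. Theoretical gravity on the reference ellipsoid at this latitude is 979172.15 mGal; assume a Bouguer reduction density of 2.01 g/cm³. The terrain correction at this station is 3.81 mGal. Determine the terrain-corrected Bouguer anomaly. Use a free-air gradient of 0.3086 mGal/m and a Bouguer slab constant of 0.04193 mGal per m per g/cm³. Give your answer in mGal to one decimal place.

-99.9

Free-air correction = 0.3086 × 3015.0 = 930.43 mGal
Free-air anomaly = 978392.11 − 979172.15 + (930.43) = 150.39 mGal
Bouguer slab correction = 0.04193 × 2.01 × 3015.0 = 254.10 mGal
Simple Bouguer anomaly = 150.39 − (254.10) = -103.71 mGal
Complete Bouguer anomaly = -103.71 + 3.81 = -99.90 mGal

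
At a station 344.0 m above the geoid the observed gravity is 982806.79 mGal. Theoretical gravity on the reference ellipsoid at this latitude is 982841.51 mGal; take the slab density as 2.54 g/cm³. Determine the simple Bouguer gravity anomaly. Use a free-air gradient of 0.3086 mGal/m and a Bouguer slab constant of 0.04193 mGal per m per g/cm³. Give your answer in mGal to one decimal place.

34.8

Free-air correction = 0.3086 × 344.0 = 106.16 mGal
Free-air anomaly = 982806.79 − 982841.51 + (106.16) = 71.44 mGal
Bouguer slab correction = 0.04193 × 2.54 × 344.0 = 36.64 mGal
Simple Bouguer anomaly = 71.44 − (36.64) = 34.80 mGal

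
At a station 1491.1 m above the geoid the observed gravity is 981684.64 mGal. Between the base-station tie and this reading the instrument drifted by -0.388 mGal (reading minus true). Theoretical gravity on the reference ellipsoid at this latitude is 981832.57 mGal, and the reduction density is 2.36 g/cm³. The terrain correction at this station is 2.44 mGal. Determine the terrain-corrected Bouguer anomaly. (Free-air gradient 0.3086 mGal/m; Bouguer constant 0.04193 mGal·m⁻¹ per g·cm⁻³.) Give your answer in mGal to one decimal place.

Drift-corrected reading = 981684.64 − (-0.388) = 981685.028 mGal
Free-air correction = 0.3086 × 1491.1 = 460.15 mGal
Free-air anomaly = 981685.028 − 981832.57 + (460.15) = 312.608 mGal
Bouguer slab correction = 0.04193 × 2.36 × 1491.1 = 147.55 mGal
Simple Bouguer anomaly = 312.608 − (147.55) = 165.058 mGal
Complete Bouguer anomaly = 165.058 + 2.44 = 167.498 mGal

167.5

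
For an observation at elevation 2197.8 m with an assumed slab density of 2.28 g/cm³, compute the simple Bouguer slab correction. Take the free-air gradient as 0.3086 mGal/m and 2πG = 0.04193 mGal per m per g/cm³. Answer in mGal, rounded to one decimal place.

Bouguer slab correction = 0.04193 × 2.28 × 2197.8 = 210.1 mGal

210.1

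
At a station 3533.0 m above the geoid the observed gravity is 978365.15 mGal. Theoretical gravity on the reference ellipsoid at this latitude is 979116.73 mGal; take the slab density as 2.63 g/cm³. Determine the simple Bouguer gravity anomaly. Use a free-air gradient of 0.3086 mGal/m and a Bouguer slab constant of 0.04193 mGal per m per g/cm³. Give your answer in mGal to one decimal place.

-50.9

Free-air correction = 0.3086 × 3533.0 = 1090.28 mGal
Free-air anomaly = 978365.15 − 979116.73 + (1090.28) = 338.70 mGal
Bouguer slab correction = 0.04193 × 2.63 × 3533.0 = 389.60 mGal
Simple Bouguer anomaly = 338.70 − (389.60) = -50.90 mGal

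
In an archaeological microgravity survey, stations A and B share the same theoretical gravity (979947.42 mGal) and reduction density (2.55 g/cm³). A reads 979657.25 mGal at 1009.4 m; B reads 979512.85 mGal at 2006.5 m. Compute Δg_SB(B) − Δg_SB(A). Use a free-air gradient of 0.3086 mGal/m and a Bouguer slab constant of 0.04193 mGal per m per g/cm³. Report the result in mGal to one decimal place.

Δg_SB(A) = 979657.25 − 979947.42 + 0.3086×1009.4 − 0.04193×2.55×1009.4 = -86.60 mGal
Δg_SB(B) = 979512.85 − 979947.42 + 0.3086×2006.5 − 0.04193×2.55×2006.5 = -29.90 mGal
Difference = -29.90 − (-86.60) = 56.70 mGal

56.7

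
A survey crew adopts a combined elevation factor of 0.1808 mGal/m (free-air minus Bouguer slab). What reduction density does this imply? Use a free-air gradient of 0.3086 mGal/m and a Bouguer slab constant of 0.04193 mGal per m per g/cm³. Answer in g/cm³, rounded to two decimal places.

0.1808 = 0.3086 − 0.04193 × ρ
ρ = (0.3086 − 0.1808) / 0.04193 = 3.05 g/cm³

3.05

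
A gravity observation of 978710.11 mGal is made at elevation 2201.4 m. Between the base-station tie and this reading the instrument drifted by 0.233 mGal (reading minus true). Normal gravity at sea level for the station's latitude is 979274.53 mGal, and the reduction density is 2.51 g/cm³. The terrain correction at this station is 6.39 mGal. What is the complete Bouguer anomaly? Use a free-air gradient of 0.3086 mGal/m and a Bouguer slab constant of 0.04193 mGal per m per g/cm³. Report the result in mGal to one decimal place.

-110.6

Drift-corrected reading = 978710.11 − (0.233) = 978709.877 mGal
Free-air correction = 0.3086 × 2201.4 = 679.35 mGal
Free-air anomaly = 978709.877 − 979274.53 + (679.35) = 114.697 mGal
Bouguer slab correction = 0.04193 × 2.51 × 2201.4 = 231.68 mGal
Simple Bouguer anomaly = 114.697 − (231.68) = -116.983 mGal
Complete Bouguer anomaly = -116.983 + 6.39 = -110.593 mGal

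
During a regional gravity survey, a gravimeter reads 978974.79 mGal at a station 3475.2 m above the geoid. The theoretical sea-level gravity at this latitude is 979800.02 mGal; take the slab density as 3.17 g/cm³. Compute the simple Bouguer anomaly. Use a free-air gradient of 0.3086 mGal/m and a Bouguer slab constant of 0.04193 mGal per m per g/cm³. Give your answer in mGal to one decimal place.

-214.7

Free-air correction = 0.3086 × 3475.2 = 1072.45 mGal
Free-air anomaly = 978974.79 − 979800.02 + (1072.45) = 247.22 mGal
Bouguer slab correction = 0.04193 × 3.17 × 3475.2 = 461.92 mGal
Simple Bouguer anomaly = 247.22 − (461.92) = -214.70 mGal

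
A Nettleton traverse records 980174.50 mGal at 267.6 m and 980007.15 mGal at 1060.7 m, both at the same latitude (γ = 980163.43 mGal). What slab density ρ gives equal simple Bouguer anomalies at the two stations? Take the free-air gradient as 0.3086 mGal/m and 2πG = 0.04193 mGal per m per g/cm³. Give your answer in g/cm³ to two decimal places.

Δg_obs = 980007.15 − 980174.50 = -167.35 mGal over Δh = 1060.7 − 267.6 = 793.1 m
Equal Bouguer anomalies ⇒ Δg_obs + (0.3086 − 0.04193ρ)·Δh = 0
0.3086 − 0.04193ρ = −Δg_obs/Δh = 0.21101
ρ = (0.3086 − 0.21101) / 0.04193 = 2.33 g/cm³

2.33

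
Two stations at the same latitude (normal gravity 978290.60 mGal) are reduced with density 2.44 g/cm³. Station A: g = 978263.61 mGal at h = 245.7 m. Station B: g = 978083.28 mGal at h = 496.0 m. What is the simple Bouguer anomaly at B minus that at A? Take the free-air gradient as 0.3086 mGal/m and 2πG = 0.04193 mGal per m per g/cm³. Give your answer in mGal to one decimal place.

-128.7

Δg_SB(A) = 978263.61 − 978290.60 + 0.3086×245.7 − 0.04193×2.44×245.7 = 23.70 mGal
Δg_SB(B) = 978083.28 − 978290.60 + 0.3086×496.0 − 0.04193×2.44×496.0 = -105.00 mGal
Difference = -105.00 − (23.70) = -128.70 mGal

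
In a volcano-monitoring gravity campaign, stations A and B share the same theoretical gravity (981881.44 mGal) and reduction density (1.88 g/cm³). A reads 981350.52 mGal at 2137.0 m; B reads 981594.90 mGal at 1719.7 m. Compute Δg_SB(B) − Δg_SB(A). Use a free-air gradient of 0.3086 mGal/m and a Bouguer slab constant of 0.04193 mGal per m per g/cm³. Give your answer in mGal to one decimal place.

Δg_SB(A) = 981350.52 − 981881.44 + 0.3086×2137.0 − 0.04193×1.88×2137.0 = -39.90 mGal
Δg_SB(B) = 981594.90 − 981881.44 + 0.3086×1719.7 − 0.04193×1.88×1719.7 = 108.60 mGal
Difference = 108.60 − (-39.90) = 148.50 mGal

148.5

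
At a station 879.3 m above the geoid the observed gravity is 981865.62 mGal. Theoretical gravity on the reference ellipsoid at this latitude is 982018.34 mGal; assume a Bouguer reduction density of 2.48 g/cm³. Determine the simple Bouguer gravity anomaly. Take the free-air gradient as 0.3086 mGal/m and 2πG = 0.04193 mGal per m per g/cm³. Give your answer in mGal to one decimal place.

27.2

Free-air correction = 0.3086 × 879.3 = 271.35 mGal
Free-air anomaly = 981865.62 − 982018.34 + (271.35) = 118.63 mGal
Bouguer slab correction = 0.04193 × 2.48 × 879.3 = 91.44 mGal
Simple Bouguer anomaly = 118.63 − (91.44) = 27.19 mGal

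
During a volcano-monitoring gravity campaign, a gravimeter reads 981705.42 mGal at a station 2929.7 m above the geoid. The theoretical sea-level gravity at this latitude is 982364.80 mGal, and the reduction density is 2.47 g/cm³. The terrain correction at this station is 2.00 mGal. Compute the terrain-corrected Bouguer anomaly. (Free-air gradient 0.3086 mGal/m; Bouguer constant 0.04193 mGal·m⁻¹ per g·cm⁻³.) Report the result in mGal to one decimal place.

-56.7

Free-air correction = 0.3086 × 2929.7 = 904.11 mGal
Free-air anomaly = 981705.42 − 982364.80 + (904.11) = 244.73 mGal
Bouguer slab correction = 0.04193 × 2.47 × 2929.7 = 303.42 mGal
Simple Bouguer anomaly = 244.73 − (303.42) = -58.69 mGal
Complete Bouguer anomaly = -58.69 + 2.00 = -56.69 mGal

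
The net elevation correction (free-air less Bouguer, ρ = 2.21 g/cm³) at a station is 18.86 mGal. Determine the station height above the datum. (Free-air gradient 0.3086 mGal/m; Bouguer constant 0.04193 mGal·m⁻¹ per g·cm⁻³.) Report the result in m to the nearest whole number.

87

Combined gradient = 0.3086 − 0.04193 × 2.21 = 0.2159347 mGal/m
h = 18.86 / 0.2159347 = 87.34 m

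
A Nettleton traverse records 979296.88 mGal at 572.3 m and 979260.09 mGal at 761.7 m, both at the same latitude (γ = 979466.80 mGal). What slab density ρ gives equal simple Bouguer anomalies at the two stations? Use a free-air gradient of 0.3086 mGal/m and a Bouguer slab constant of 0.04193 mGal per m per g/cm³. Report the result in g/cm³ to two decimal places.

2.73

Δg_obs = 979260.09 − 979296.88 = -36.79 mGal over Δh = 761.7 − 572.3 = 189.4 m
Equal Bouguer anomalies ⇒ Δg_obs + (0.3086 − 0.04193ρ)·Δh = 0
0.3086 − 0.04193ρ = −Δg_obs/Δh = 0.19424
ρ = (0.3086 − 0.19424) / 0.04193 = 2.73 g/cm³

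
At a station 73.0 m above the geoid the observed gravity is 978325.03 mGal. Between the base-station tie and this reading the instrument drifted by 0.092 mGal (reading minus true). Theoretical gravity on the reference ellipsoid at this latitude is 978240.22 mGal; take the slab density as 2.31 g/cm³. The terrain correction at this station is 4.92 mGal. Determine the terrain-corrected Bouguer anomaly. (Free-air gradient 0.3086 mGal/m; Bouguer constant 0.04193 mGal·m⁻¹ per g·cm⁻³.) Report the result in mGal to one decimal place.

105.1

Drift-corrected reading = 978325.03 − (0.092) = 978324.938 mGal
Free-air correction = 0.3086 × 73.0 = 22.53 mGal
Free-air anomaly = 978324.938 − 978240.22 + (22.53) = 107.248 mGal
Bouguer slab correction = 0.04193 × 2.31 × 73.0 = 7.07 mGal
Simple Bouguer anomaly = 107.248 − (7.07) = 100.178 mGal
Complete Bouguer anomaly = 100.178 + 4.92 = 105.098 mGal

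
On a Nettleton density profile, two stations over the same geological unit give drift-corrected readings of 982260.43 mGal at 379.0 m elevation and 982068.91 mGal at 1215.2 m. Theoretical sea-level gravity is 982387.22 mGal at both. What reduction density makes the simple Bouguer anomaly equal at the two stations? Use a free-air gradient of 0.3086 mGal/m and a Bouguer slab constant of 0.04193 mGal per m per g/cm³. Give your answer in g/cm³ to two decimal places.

1.90

Δg_obs = 982068.91 − 982260.43 = -191.52 mGal over Δh = 1215.2 − 379.0 = 836.2 m
Equal Bouguer anomalies ⇒ Δg_obs + (0.3086 − 0.04193ρ)·Δh = 0
0.3086 − 0.04193ρ = −Δg_obs/Δh = 0.22904
ρ = (0.3086 − 0.22904) / 0.04193 = 1.90 g/cm³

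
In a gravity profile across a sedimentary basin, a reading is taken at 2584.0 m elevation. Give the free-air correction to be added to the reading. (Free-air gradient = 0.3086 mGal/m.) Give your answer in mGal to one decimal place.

797.4

Free-air correction = 0.3086 × 2584.0 = 797.4 mGal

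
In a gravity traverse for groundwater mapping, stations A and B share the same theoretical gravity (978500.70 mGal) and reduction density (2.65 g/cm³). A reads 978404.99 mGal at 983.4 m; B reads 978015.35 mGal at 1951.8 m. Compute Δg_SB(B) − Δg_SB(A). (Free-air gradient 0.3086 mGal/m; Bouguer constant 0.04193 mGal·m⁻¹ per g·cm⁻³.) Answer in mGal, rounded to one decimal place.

Δg_SB(A) = 978404.99 − 978500.70 + 0.3086×983.4 − 0.04193×2.65×983.4 = 98.50 mGal
Δg_SB(B) = 978015.35 − 978500.70 + 0.3086×1951.8 − 0.04193×2.65×1951.8 = -99.90 mGal
Difference = -99.90 − (98.50) = -198.40 mGal

-198.4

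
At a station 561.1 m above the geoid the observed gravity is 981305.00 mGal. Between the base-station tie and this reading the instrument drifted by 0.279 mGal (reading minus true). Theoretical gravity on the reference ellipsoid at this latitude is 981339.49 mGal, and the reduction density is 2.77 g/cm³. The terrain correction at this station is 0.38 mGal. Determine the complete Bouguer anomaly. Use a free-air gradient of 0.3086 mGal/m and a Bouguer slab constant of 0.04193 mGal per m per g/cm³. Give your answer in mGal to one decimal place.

73.6

Drift-corrected reading = 981305.00 − (0.279) = 981304.721 mGal
Free-air correction = 0.3086 × 561.1 = 173.16 mGal
Free-air anomaly = 981304.721 − 981339.49 + (173.16) = 138.391 mGal
Bouguer slab correction = 0.04193 × 2.77 × 561.1 = 65.17 mGal
Simple Bouguer anomaly = 138.391 − (65.17) = 73.221 mGal
Complete Bouguer anomaly = 73.221 + 0.38 = 73.601 mGal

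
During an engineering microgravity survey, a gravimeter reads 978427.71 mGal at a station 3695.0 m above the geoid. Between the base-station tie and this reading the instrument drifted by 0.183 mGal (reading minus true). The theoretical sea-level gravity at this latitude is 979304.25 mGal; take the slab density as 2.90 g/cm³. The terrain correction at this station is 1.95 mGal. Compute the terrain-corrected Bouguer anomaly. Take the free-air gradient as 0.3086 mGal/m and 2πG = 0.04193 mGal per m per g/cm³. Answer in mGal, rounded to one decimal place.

Drift-corrected reading = 978427.71 − (0.183) = 978427.527 mGal
Free-air correction = 0.3086 × 3695.0 = 1140.28 mGal
Free-air anomaly = 978427.527 − 979304.25 + (1140.28) = 263.557 mGal
Bouguer slab correction = 0.04193 × 2.90 × 3695.0 = 449.30 mGal
Simple Bouguer anomaly = 263.557 − (449.30) = -185.743 mGal
Complete Bouguer anomaly = -185.743 + 1.95 = -183.793 mGal

-183.8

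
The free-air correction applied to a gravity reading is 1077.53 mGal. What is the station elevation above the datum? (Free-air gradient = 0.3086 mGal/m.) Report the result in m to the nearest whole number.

h = 1077.53 / 0.3086 = 3491.67 m

3492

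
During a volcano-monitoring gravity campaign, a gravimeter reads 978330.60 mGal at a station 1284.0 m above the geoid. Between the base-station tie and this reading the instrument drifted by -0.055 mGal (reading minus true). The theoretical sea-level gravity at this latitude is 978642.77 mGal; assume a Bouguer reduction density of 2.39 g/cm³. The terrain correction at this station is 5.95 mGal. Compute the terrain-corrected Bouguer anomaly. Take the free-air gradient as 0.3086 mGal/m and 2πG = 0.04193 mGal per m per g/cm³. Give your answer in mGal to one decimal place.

Drift-corrected reading = 978330.60 − (-0.055) = 978330.655 mGal
Free-air correction = 0.3086 × 1284.0 = 396.24 mGal
Free-air anomaly = 978330.655 − 978642.77 + (396.24) = 84.125 mGal
Bouguer slab correction = 0.04193 × 2.39 × 1284.0 = 128.67 mGal
Simple Bouguer anomaly = 84.125 − (128.67) = -44.545 mGal
Complete Bouguer anomaly = -44.545 + 5.95 = -38.595 mGal

-38.6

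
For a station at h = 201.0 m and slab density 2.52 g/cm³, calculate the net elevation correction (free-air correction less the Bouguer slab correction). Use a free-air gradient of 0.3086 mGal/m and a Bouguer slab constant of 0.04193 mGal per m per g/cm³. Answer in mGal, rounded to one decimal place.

Combined gradient = 0.3086 − 0.04193 × 2.52 = 0.2029364 mGal/m
Combined elevation correction = 0.2029364 × 201.0 = 40.8 mGal

40.8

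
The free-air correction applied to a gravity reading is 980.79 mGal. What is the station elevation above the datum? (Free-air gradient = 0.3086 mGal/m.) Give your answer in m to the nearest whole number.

3178

h = 980.79 / 0.3086 = 3178.19 m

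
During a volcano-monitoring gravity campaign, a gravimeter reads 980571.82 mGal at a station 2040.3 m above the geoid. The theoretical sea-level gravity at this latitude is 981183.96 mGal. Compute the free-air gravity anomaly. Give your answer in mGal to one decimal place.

17.5

Free-air correction = 0.3086 × 2040.3 = 629.64 mGal
Free-air anomaly = 980571.82 − 981183.96 + (629.64) = 17.50 mGal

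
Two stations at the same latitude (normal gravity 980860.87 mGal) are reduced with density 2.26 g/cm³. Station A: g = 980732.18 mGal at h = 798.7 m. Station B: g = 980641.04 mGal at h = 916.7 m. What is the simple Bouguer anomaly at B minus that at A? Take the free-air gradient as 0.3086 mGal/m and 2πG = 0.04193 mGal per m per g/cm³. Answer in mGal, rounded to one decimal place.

Δg_SB(A) = 980732.18 − 980860.87 + 0.3086×798.7 − 0.04193×2.26×798.7 = 42.10 mGal
Δg_SB(B) = 980641.04 − 980860.87 + 0.3086×916.7 − 0.04193×2.26×916.7 = -23.80 mGal
Difference = -23.80 − (42.10) = -65.90 mGal

-65.9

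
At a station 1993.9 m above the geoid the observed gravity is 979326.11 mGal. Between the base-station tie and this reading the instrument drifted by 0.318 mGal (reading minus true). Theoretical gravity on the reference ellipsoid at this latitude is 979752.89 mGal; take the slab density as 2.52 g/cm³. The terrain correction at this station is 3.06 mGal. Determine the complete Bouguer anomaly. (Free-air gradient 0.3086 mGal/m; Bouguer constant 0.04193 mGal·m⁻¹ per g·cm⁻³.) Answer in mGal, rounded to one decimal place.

-19.4

Drift-corrected reading = 979326.11 − (0.318) = 979325.792 mGal
Free-air correction = 0.3086 × 1993.9 = 615.32 mGal
Free-air anomaly = 979325.792 − 979752.89 + (615.32) = 188.222 mGal
Bouguer slab correction = 0.04193 × 2.52 × 1993.9 = 210.68 mGal
Simple Bouguer anomaly = 188.222 − (210.68) = -22.458 mGal
Complete Bouguer anomaly = -22.458 + 3.06 = -19.398 mGal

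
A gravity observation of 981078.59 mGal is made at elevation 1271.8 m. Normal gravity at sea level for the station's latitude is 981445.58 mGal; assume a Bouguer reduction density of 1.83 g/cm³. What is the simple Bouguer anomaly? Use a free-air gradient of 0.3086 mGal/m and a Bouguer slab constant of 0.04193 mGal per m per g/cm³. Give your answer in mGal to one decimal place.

Free-air correction = 0.3086 × 1271.8 = 392.48 mGal
Free-air anomaly = 981078.59 − 981445.58 + (392.48) = 25.49 mGal
Bouguer slab correction = 0.04193 × 1.83 × 1271.8 = 97.59 mGal
Simple Bouguer anomaly = 25.49 − (97.59) = -72.10 mGal

-72.1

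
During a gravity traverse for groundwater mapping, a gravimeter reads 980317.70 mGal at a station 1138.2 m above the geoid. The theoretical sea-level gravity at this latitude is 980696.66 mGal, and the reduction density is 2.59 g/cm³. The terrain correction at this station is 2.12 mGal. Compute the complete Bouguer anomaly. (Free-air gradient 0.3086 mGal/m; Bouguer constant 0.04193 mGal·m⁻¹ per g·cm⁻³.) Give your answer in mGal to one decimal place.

-149.2

Free-air correction = 0.3086 × 1138.2 = 351.25 mGal
Free-air anomaly = 980317.70 − 980696.66 + (351.25) = -27.71 mGal
Bouguer slab correction = 0.04193 × 2.59 × 1138.2 = 123.61 mGal
Simple Bouguer anomaly = -27.71 − (123.61) = -151.32 mGal
Complete Bouguer anomaly = -151.32 + 2.12 = -149.20 mGal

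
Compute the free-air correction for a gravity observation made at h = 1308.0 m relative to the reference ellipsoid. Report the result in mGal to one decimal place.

403.6

Free-air correction = 0.3086 × 1308.0 = 403.6 mGal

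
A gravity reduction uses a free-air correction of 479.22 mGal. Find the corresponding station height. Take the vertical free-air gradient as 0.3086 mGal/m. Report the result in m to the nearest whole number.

1553

h = 479.22 / 0.3086 = 1552.88 m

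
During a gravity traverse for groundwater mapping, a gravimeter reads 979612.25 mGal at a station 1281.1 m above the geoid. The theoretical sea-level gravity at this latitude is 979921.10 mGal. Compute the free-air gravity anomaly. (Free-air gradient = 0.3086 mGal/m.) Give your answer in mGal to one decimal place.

Free-air correction = 0.3086 × 1281.1 = 395.35 mGal
Free-air anomaly = 979612.25 − 979921.10 + (395.35) = 86.50 mGal

86.5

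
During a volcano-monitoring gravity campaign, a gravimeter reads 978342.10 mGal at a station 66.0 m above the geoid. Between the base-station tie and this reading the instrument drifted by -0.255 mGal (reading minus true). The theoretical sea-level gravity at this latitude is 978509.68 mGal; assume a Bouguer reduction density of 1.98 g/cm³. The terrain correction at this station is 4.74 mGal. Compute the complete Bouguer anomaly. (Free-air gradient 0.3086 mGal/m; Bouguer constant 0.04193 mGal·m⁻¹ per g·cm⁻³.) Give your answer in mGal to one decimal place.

-147.7

Drift-corrected reading = 978342.10 − (-0.255) = 978342.355 mGal
Free-air correction = 0.3086 × 66.0 = 20.37 mGal
Free-air anomaly = 978342.355 − 978509.68 + (20.37) = -146.955 mGal
Bouguer slab correction = 0.04193 × 1.98 × 66.0 = 5.48 mGal
Simple Bouguer anomaly = -146.955 − (5.48) = -152.435 mGal
Complete Bouguer anomaly = -152.435 + 4.74 = -147.695 mGal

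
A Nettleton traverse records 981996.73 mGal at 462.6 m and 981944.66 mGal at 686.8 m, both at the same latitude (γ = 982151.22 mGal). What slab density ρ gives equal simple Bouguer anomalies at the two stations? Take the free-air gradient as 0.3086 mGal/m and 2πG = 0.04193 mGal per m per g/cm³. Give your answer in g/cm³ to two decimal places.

1.82

Δg_obs = 981944.66 − 981996.73 = -52.07 mGal over Δh = 686.8 − 462.6 = 224.2 m
Equal Bouguer anomalies ⇒ Δg_obs + (0.3086 − 0.04193ρ)·Δh = 0
0.3086 − 0.04193ρ = −Δg_obs/Δh = 0.23225
ρ = (0.3086 − 0.23225) / 0.04193 = 1.82 g/cm³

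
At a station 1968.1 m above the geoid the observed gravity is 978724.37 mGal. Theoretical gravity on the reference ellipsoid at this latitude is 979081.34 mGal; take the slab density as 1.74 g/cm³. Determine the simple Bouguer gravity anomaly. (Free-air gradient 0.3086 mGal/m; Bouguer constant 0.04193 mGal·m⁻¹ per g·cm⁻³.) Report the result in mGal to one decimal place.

Free-air correction = 0.3086 × 1968.1 = 607.36 mGal
Free-air anomaly = 978724.37 − 979081.34 + (607.36) = 250.39 mGal
Bouguer slab correction = 0.04193 × 1.74 × 1968.1 = 143.59 mGal
Simple Bouguer anomaly = 250.39 − (143.59) = 106.80 mGal

106.8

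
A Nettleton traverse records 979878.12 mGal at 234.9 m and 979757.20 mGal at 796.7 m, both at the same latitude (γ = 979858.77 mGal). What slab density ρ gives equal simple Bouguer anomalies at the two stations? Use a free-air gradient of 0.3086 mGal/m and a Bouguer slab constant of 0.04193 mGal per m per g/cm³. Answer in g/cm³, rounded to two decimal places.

Δg_obs = 979757.20 − 979878.12 = -120.92 mGal over Δh = 796.7 − 234.9 = 561.8 m
Equal Bouguer anomalies ⇒ Δg_obs + (0.3086 − 0.04193ρ)·Δh = 0
0.3086 − 0.04193ρ = −Δg_obs/Δh = 0.21524
ρ = (0.3086 − 0.21524) / 0.04193 = 2.23 g/cm³

2.23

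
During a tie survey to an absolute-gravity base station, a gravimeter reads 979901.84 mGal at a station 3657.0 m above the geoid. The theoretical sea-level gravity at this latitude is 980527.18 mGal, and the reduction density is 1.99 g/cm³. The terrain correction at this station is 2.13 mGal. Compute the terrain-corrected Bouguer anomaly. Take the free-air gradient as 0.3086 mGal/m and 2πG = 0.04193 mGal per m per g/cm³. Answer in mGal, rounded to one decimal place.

Free-air correction = 0.3086 × 3657.0 = 1128.55 mGal
Free-air anomaly = 979901.84 − 980527.18 + (1128.55) = 503.21 mGal
Bouguer slab correction = 0.04193 × 1.99 × 3657.0 = 305.14 mGal
Simple Bouguer anomaly = 503.21 − (305.14) = 198.07 mGal
Complete Bouguer anomaly = 198.07 + 2.13 = 200.20 mGal

200.2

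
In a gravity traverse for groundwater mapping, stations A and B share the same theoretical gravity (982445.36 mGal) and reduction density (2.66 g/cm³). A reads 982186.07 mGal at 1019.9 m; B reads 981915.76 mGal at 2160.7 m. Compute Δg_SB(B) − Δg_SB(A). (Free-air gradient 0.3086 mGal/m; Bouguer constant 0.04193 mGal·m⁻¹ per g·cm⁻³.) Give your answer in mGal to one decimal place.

Δg_SB(A) = 982186.07 − 982445.36 + 0.3086×1019.9 − 0.04193×2.66×1019.9 = -58.30 mGal
Δg_SB(B) = 981915.76 − 982445.36 + 0.3086×2160.7 − 0.04193×2.66×2160.7 = -103.80 mGal
Difference = -103.80 − (-58.30) = -45.50 mGal

-45.5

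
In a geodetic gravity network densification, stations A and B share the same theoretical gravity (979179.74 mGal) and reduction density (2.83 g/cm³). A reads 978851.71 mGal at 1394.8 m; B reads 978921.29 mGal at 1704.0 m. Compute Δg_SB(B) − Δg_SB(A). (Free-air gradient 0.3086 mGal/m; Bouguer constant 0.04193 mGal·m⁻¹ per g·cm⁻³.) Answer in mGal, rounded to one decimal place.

128.3

Δg_SB(A) = 978851.71 − 979179.74 + 0.3086×1394.8 − 0.04193×2.83×1394.8 = -63.10 mGal
Δg_SB(B) = 978921.29 − 979179.74 + 0.3086×1704.0 − 0.04193×2.83×1704.0 = 65.20 mGal
Difference = 65.20 − (-63.10) = 128.30 mGal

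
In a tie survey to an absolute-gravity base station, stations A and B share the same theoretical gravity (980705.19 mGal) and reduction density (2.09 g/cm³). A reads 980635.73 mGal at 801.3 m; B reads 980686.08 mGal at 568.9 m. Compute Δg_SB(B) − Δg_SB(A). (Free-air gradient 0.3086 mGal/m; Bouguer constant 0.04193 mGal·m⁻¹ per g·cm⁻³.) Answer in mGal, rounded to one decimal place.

-1.0

Δg_SB(A) = 980635.73 − 980705.19 + 0.3086×801.3 − 0.04193×2.09×801.3 = 107.60 mGal
Δg_SB(B) = 980686.08 − 980705.19 + 0.3086×568.9 − 0.04193×2.09×568.9 = 106.60 mGal
Difference = 106.60 − (107.60) = -1.00 mGal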